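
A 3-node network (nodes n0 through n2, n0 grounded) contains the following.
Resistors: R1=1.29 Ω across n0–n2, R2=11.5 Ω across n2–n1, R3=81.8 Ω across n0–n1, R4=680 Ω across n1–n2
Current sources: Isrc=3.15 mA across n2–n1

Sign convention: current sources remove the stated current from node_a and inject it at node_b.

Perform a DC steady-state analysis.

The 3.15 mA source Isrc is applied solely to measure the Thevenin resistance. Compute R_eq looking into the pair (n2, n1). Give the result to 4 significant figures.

R_eq = 9.954 Ω

Apply KCL at each of the 2 non-ground nodes and solve the resulting linear system.
Node n1: branches {R2, R3, R4, Isrc} → V_1 = 0.03087
Node n2: branches {R1, R2, R4, Isrc} → V_2 = -0.0004868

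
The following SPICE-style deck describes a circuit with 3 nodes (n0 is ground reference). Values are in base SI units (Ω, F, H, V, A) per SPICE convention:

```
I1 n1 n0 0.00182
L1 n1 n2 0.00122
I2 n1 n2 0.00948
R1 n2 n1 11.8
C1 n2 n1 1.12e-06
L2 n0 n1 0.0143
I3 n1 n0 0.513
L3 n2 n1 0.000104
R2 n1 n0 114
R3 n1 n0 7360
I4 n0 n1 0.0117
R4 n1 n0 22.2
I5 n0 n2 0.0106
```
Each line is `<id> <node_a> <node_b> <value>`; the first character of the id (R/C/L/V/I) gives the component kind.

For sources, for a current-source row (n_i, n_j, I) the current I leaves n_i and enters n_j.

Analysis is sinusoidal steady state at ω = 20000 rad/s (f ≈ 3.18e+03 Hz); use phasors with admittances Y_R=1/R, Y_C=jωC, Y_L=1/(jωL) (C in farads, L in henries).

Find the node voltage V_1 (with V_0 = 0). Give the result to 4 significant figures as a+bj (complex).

Element admittances at ω=20000 rad/s:
  I1: injects 0.00182 A into n0 (from n1)
  Y(L1) = 0.000-0.04098j S between n1,n2
  I2: injects 0.00948 A into n2 (from n1)
  Y(R1) = 0.08475+0.000j S between n2,n1
  Y(C1) = 0.000+0.02240j S between n2,n1
  Y(L2) = 0.000-0.003497j S between n0,n1
  I3: injects 0.513 A into n0 (from n1)
  Y(L3) = 0.000-0.4808j S between n2,n1
  Y(R2) = 0.008772+0.000j S between n1,n0
  Y(R3) = 0.0001359+0.000j S between n1,n0
  I4: injects 0.0117 A into n1 (from n0)
  Y(R4) = 0.04505+0.000j S between n1,n0
  I5: injects 0.0106 A into n2 (from n0)
Assemble and solve the 2×2 MNA system:
  V(n1)=-9.091-0.5891j  V(n2)=-9.084-0.5500j

-9.091-0.5891j V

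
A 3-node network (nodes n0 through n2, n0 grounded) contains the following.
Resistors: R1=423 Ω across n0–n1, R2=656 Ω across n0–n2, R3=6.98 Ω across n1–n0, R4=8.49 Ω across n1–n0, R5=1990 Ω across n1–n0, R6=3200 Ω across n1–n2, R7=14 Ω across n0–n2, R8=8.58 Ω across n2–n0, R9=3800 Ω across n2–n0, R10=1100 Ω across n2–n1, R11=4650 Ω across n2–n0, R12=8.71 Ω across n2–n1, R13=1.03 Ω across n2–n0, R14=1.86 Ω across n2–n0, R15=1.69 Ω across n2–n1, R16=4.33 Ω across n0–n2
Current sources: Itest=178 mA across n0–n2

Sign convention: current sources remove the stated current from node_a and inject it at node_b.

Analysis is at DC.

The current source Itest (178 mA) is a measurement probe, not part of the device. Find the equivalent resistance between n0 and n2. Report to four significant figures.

Element admittances at DC:
  Y(R1) = 0.002364 S between n0,n1
  Y(R2) = 0.001524 S between n0,n2
  Y(R3) = 0.1433 S between n1,n0
  Y(R4) = 0.1178 S between n1,n0
  Y(R5) = 0.0005025 S between n1,n0
  Y(R6) = 0.0003125 S between n1,n2
  Y(R7) = 0.07143 S between n0,n2
  Y(R8) = 0.1166 S between n2,n0
  Y(R9) = 0.0002632 S between n2,n0
  Y(R10) = 0.0009091 S between n2,n1
  Y(R11) = 0.0002151 S between n2,n0
  Y(R12) = 0.1148 S between n2,n1
  Y(R13) = 0.9709 S between n2,n0
  Y(R14) = 0.5376 S between n2,n0
  Y(R15) = 0.5917 S between n2,n1
  Y(R16) = 0.2309 S between n0,n2
  Itest: injects 0.178 A into n2 (from n0)
Assemble and solve the 2×2 MNA system:
  V(n1)=0.06111  V(n2)=0.08390

R_eq = 0.4713 Ω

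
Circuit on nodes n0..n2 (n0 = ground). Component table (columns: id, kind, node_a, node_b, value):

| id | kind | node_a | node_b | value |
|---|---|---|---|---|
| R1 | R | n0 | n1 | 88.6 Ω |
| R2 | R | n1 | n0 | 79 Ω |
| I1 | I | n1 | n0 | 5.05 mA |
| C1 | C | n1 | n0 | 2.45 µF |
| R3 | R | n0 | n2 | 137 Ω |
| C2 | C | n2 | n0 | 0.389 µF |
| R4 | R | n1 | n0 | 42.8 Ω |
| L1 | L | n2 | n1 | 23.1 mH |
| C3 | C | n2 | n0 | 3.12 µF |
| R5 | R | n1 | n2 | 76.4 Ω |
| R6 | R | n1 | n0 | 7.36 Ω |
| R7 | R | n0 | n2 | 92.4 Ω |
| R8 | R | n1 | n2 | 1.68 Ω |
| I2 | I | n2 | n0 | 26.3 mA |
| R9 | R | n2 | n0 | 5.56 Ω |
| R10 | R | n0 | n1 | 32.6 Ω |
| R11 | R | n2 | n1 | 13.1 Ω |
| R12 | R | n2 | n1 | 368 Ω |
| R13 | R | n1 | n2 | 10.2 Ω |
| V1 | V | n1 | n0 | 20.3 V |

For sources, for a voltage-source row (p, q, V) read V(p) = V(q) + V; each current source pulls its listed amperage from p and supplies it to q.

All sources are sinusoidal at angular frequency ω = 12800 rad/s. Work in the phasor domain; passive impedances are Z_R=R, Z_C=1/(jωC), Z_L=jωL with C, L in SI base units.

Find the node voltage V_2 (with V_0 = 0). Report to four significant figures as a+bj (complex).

Apply KCL at each of the 2 non-ground nodes and solve the resulting linear system.
Node n1: branches {R1, R2, I1, C1, R4, L1, R5, R6, R8, R10, R11, R12, R13, V1} → V_1 = 20.30+0.000j
Node n2: branches {R3, C2, L1, C3, R5, R7, R8, I2, R9, R11, R12, R13} → V_2 = 16.15-0.7521j
Source currents: i(V1)=-7.605-1.213j

16.15-0.7521j V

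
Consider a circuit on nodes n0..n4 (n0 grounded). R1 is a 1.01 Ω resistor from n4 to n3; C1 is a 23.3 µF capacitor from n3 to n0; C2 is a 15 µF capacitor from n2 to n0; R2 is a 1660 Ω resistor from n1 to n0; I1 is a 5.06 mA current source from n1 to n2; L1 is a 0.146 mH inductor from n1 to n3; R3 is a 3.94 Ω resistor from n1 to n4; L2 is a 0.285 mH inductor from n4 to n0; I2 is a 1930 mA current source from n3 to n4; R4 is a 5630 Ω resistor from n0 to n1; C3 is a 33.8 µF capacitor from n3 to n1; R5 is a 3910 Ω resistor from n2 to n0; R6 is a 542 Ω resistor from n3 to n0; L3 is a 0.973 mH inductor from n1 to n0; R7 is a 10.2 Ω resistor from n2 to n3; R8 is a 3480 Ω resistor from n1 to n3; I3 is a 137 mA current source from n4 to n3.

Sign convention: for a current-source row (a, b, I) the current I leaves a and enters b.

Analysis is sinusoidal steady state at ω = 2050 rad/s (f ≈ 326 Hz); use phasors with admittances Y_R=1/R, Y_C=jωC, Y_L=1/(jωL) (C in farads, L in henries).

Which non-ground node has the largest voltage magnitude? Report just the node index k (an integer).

3

Element admittances at ω=2050 rad/s:
  Y(R1) = 0.9901+0.000j S between n4,n3
  Y(C1) = 0.000+0.04777j S between n3,n0
  Y(C2) = 0.000+0.03075j S between n2,n0
  Y(R2) = 0.0006024+0.000j S between n1,n0
  I1: injects 0.00506 A into n2 (from n1)
  Y(L1) = 0.000-3.341j S between n1,n3
  Y(R3) = 0.2538+0.000j S between n1,n4
  Y(L2) = 0.000-1.712j S between n4,n0
  I2: injects 1.93 A into n4 (from n3)
  Y(R4) = 0.0001776+0.000j S between n0,n1
  Y(C3) = 0.000+0.06929j S between n3,n1
  Y(R5) = 0.0002558+0.000j S between n2,n0
  Y(R6) = 0.001845+0.000j S between n3,n0
  Y(L3) = 0.000-0.5013j S between n1,n0
  Y(R7) = 0.09804+0.000j S between n2,n3
  Y(R8) = 0.0002874+0.000j S between n1,n3
  I3: injects 0.137 A into n3 (from n4)
Assemble and solve the 4×4 MNA system:
  V(n1)=-1.018-0.1893j  V(n2)=-1.093+0.02759j  V(n3)=-1.156-0.3151j  V(n4)=0.2460+0.04903j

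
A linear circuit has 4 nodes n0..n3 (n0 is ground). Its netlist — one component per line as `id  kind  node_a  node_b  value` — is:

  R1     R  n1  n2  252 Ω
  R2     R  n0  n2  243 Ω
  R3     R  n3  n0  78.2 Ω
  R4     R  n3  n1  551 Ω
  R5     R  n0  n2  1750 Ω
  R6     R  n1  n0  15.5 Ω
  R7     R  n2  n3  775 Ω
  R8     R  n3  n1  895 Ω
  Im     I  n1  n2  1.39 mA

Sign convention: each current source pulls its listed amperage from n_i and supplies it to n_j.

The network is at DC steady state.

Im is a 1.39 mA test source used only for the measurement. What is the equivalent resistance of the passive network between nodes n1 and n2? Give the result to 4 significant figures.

Apply KCL at each of the 3 non-ground nodes and solve the resulting linear system.
Node n1: branches {R1, R4, R6, R8, Im} → V_1 = -0.01155
Node n2: branches {R1, R2, R5, R7, Im} → V_2 = 0.1362
Node n3: branches {R3, R4, R7, R8} → V_3 = 0.008343

R_eq = 106.3 Ω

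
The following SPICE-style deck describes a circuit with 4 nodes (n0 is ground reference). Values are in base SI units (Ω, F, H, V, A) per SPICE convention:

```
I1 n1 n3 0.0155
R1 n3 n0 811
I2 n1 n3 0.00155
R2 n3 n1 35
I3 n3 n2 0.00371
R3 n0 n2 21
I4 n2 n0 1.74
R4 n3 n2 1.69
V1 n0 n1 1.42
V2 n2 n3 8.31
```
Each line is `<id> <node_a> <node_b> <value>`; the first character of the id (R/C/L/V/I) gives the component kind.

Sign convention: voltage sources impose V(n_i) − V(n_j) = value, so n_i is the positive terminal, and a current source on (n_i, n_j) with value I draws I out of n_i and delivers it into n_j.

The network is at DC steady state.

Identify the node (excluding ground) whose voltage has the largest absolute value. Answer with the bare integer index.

3

MNA unknowns: 3 node voltages V₁..V_3 plus 2 source currents (V1, V2)
I1: z[1]−=0.0155, z[3]+=0.0155
R1: Y=0.001233 on G[3,0]
I2: z[1]−=0.00155, z[3]+=0.00155
R2: Y=0.02857 on G[3,1]
I3: z[3]−=0.00371, z[2]+=0.00371
R3: Y=0.04762 on G[0,2]
I4: z[2]−=1.74, z[0]+=1.74
R4: Y=0.5917 on G[3,2]
V1: row V0−V1=1.42, i_V1 at 0,1
V2: row V2−V3=8.31, i_V2 at 2,3
solve → V1=-1.420, V2=-19.58, V3=-27.89
aux → i_V1=0.7733, i_V2=-5.721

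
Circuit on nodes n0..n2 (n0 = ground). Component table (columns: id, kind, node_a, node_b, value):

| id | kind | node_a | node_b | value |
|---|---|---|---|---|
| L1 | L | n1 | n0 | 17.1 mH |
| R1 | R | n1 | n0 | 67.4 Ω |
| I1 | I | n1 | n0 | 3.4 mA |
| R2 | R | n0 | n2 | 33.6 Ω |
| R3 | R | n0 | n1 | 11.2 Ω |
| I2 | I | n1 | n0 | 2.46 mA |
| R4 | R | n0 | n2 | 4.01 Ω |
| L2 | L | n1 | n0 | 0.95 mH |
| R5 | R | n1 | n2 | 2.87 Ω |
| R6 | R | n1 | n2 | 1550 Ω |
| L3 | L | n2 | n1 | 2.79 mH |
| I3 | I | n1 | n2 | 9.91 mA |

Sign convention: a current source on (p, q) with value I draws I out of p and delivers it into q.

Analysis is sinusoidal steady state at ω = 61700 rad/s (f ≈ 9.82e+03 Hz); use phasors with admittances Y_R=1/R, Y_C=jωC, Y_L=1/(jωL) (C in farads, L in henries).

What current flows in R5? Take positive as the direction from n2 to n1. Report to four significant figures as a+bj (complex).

Element admittances at ω=61700 rad/s:
  Y(L1) = 0.000-0.0009478j S between n1,n0
  Y(R1) = 0.01484+0.000j S between n1,n0
  I1: injects 0.0034 A into n0 (from n1)
  Y(R2) = 0.02976+0.000j S between n0,n2
  Y(R3) = 0.08929+0.000j S between n0,n1
  I2: injects 0.00246 A into n0 (from n1)
  Y(R4) = 0.2494+0.000j S between n0,n2
  Y(L2) = 0.000-0.01706j S between n1,n0
  Y(R5) = 0.3484+0.000j S between n1,n2
  Y(R6) = 0.0006452+0.000j S between n1,n2
  Y(L3) = 0.000-0.005809j S between n2,n1
  I3: injects 0.00991 A into n2 (from n1)
Assemble and solve the 2×2 MNA system:
  V(n1)=-0.03936-0.003065j  V(n2)=-0.006113-0.001396j

0.01159+0.0005817j A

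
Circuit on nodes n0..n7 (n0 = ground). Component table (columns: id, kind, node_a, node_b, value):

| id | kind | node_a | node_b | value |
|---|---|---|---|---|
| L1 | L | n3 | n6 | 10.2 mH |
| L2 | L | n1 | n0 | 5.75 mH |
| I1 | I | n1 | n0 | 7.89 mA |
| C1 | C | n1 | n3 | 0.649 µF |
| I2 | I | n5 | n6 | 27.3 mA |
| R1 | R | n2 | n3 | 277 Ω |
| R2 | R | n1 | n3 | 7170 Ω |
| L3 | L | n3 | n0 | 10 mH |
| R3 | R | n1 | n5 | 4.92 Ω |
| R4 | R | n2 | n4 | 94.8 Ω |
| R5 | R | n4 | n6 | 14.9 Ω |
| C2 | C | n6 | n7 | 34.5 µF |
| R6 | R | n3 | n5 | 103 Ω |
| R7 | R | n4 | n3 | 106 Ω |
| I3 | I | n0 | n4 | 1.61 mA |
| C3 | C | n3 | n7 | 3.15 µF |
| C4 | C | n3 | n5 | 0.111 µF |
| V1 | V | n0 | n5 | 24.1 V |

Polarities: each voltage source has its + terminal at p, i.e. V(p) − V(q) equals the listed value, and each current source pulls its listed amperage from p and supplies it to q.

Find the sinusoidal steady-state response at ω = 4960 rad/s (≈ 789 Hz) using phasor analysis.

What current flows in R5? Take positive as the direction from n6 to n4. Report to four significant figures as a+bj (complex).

0.02100+0.01187j A

MNA unknowns: 7 node voltages V₁..V_7 plus 1 source current (V1)
L1: Y=0.000-0.01977j on G[3,6]
L2: Y=0.000-0.03506j on G[1,0]
I1: z[1]−=0.00789, z[0]+=0.00789
C1: Y=0.000+0.003219j on G[1,3]
I2: z[5]−=0.0273, z[6]+=0.0273
R1: Y=0.003610+0.000j on G[2,3]
R2: Y=0.0001395+0.000j on G[1,3]
L3: Y=0.000-0.02016j on G[3,0]
R3: Y=0.2033+0.000j on G[1,5]
R4: Y=0.01055+0.000j on G[2,4]
R5: Y=0.06711+0.000j on G[4,6]
C2: Y=0.000+0.1711j on G[6,7]
R6: Y=0.009709+0.000j on G[3,5]
R7: Y=0.009434+0.000j on G[4,3]
I3: z[0]−=0.00161, z[4]+=0.00161
C3: Y=0.000+0.01562j on G[3,7]
C4: Y=0.000+0.0005506j on G[3,5]
V1: row V0−V5=24.1, i_V1 at 0,5
solve → V1=-23.37-3.687j, V2=0.08836-10.47j, V3=-1.301-11.20j, V4=0.5639-10.22j, V5=-24.10+0.000j, V6=0.8768-10.05j, V7=0.6946-10.14j
aux → i_V1=-0.3489+0.8456j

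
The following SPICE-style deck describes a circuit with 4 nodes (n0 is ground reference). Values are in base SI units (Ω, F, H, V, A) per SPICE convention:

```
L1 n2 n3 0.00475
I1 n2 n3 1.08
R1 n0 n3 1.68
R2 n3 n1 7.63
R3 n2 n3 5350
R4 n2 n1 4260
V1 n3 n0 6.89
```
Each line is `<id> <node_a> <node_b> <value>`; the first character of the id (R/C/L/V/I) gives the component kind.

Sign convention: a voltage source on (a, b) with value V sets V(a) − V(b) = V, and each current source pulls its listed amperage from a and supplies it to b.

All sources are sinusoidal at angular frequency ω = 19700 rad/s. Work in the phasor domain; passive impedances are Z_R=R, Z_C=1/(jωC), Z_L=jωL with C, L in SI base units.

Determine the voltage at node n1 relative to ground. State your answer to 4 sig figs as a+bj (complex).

6.883-0.1804j V

Apply KCL at each of the 3 non-ground nodes and solve the resulting linear system.
Node n1: branches {R2, R4} → V_1 = 6.883-0.1804j
Node n2: branches {L1, I1, R3, R4} → V_2 = 2.913-100.9j
Node n3: branches {L1, I1, R1, R2, R3, V1} → V_3 = 6.890+0.000j
Source currents: i(V1)=-4.101+0.000j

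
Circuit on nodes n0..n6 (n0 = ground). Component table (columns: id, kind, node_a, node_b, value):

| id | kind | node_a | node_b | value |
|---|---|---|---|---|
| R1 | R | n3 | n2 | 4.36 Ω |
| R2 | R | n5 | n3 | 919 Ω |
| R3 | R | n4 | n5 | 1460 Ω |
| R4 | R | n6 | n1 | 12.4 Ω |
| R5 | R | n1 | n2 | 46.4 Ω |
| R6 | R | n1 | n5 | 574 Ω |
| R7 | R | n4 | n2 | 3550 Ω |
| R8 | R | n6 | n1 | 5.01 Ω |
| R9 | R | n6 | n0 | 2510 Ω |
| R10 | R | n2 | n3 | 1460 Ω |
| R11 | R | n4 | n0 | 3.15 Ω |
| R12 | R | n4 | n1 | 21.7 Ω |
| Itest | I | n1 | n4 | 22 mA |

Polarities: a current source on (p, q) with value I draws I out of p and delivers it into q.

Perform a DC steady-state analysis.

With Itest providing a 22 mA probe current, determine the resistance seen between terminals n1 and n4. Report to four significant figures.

MNA unknowns: 6 node voltages V₁..V_6
R1: Y=0.2294 on G[3,2]
R2: Y=0.001088 on G[5,3]
R3: Y=0.0006849 on G[4,5]
R4: Y=0.08065 on G[6,1]
R5: Y=0.02155 on G[1,2]
R6: Y=0.001742 on G[1,5]
R7: Y=0.0002817 on G[4,2]
R8: Y=0.1996 on G[6,1]
R9: Y=0.0003984 on G[6,0]
R10: Y=0.0006849 on G[2,3]
R11: Y=0.3175 on G[4,0]
R12: Y=0.04608 on G[4,1]
Itest: z[1]−=0.022, z[4]+=0.022
solve → V1=-0.4645, V2=-0.4544, V3=-0.4540, V4=0.0005821, V5=-0.3706, V6=-0.4639

R_eq = 21.14 Ω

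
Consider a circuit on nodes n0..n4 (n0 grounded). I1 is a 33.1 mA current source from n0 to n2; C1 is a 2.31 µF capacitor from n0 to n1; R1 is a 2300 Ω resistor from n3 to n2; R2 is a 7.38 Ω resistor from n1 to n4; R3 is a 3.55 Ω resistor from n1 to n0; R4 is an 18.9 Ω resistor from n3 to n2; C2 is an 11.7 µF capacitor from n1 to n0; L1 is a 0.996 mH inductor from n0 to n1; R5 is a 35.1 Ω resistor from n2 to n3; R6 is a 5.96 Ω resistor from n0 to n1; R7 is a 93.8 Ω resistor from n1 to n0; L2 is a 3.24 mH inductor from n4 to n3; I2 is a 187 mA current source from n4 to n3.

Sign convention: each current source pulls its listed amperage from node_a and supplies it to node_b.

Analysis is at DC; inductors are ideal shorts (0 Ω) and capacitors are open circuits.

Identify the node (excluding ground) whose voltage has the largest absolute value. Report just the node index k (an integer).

2

Element admittances at DC:
  I1: injects 0.0331 A into n2 (from n0)
  Y(C1) = 0.000 S between n0,n1
  Y(R1) = 0.0004348 S between n3,n2
  Y(R2) = 0.1355 S between n1,n4
  Y(R3) = 0.2817 S between n1,n0
  Y(R4) = 0.05291 S between n3,n2
  Y(C2) = 0.000 S between n1,n0
  L1: short n0↔n1 (DC inductor)
  Y(R5) = 0.02849 S between n2,n3
  Y(R6) = 0.1678 S between n0,n1
  Y(R7) = 0.01066 S between n1,n0
  L2: short n4↔n3 (DC inductor)
  I2: injects 0.187 A into n3 (from n4)
Assemble and solve the 6×6 MNA system:
  V(n1)=0.000  V(n2)=0.6488  V(n3)=0.2443  V(n4)=0.2443
  i(L1)=-0.03310  i(L2)=-0.2201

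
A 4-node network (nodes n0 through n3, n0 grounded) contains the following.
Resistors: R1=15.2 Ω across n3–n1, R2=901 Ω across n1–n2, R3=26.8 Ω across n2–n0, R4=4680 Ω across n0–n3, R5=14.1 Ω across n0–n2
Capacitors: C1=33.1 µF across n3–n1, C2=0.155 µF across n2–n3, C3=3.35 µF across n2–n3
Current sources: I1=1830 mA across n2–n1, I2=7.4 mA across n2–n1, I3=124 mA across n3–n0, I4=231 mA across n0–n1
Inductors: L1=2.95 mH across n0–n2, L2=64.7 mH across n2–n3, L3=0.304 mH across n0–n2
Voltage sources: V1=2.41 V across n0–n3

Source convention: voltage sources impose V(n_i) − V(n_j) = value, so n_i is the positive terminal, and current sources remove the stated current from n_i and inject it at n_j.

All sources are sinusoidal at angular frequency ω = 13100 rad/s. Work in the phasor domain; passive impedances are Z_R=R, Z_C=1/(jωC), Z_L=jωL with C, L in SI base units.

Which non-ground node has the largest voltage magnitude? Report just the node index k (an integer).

2

Apply KCL at each of the 3 non-ground nodes and solve the resulting linear system.
Node n1: branches {R1, C1, R2, I1, I2, I4} → V_1 = -1.708-4.661j
Node n2: branches {R2, C2, I1, R3, L1, R5, I2, C3, L2, L3} → V_2 = -2.654-6.670j
Node n3: branches {R1, C1, C2, R4, C3, L2, I3, V1} → V_3 = -2.410+0.000j
Source currents: i(V1)=-2.242+0.01314j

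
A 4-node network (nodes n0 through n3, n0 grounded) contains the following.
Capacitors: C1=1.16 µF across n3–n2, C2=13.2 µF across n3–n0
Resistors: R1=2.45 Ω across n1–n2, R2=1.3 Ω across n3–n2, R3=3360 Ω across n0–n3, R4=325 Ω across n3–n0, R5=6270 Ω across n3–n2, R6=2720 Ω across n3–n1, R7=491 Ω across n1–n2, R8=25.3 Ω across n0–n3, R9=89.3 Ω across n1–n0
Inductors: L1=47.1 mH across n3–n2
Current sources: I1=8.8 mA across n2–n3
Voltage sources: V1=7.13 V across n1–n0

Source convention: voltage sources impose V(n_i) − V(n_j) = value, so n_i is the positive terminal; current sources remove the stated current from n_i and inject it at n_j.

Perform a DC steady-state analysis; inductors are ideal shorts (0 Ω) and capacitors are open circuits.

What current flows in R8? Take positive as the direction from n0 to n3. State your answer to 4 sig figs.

-0.2552 A

MNA unknowns: 3 node voltages V₁..V_3 plus 2 source currents (L1, V1)
C1: Y=0.000 on G[3,2]
R1: Y=0.4082 on G[1,2]
R2: Y=0.7692 on G[3,2]
R3: Y=0.0002976 on G[0,3]
L1: row V3−V2=0, i_L1 at 3,2
R4: Y=0.003077 on G[3,0]
I1: z[2]−=0.0088, z[3]+=0.0088
C2: Y=0.000 on G[3,0]
R5: Y=0.0001595 on G[3,2]
R6: Y=0.0003676 on G[3,1]
R7: Y=0.002037 on G[1,2]
R8: Y=0.03953 on G[0,3]
R9: Y=0.01120 on G[1,0]
V1: row V1−V0=7.13, i_V1 at 1,0
solve → V1=7.130, V2=6.455, V3=6.455
aux → i_L1=-0.2679, i_V1=-0.3568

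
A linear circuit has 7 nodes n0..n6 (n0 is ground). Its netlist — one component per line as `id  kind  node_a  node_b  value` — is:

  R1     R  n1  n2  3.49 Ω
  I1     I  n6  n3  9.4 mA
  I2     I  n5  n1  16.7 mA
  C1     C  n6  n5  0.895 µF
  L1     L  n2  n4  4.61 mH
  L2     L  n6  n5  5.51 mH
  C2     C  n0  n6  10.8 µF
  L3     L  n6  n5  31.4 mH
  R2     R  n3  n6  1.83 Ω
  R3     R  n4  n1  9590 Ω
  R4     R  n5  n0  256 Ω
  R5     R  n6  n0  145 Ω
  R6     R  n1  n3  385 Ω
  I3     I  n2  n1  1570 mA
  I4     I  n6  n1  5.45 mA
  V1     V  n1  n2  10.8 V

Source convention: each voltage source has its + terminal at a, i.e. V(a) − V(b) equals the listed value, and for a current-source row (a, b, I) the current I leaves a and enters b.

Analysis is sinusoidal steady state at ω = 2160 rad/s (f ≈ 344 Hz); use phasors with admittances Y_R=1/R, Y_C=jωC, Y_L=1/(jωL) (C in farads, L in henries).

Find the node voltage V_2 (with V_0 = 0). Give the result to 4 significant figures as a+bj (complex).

Element admittances at ω=2160 rad/s:
  Y(R1) = 0.2865+0.000j S between n1,n2
  I1: injects 0.0094 A into n3 (from n6)
  I2: injects 0.0167 A into n1 (from n5)
  Y(C1) = 0.000+0.001933j S between n6,n5
  Y(L1) = 0.000-0.1004j S between n2,n4
  Y(L2) = 0.000-0.08402j S between n6,n5
  Y(C2) = 0.000+0.02333j S between n0,n6
  Y(L3) = 0.000-0.01474j S between n6,n5
  Y(R2) = 0.5464+0.000j S between n3,n6
  Y(R3) = 0.0001043+0.000j S between n4,n1
  Y(R4) = 0.003906+0.000j S between n5,n0
  Y(R5) = 0.006897+0.000j S between n6,n0
  Y(R6) = 0.002597+0.000j S between n1,n3
  I3: injects 1.57 A into n1 (from n2)
  I4: injects 0.00545 A into n1 (from n6)
  V1: constraint V(n1)−V(n2) = 10.8
Assemble and solve the 7×7 MNA system:
  V(n1)=8.610+0.01015j  V(n2)=-2.190+0.01015j  V(n3)=0.08203+0.01015j  V(n4)=-2.190+0.02136j  V(n5)=0.01772-0.1630j  V(n6)=0.02430+0.01015j
  i(V1)=-1.526+1.169e-06j

-2.190+0.01015j V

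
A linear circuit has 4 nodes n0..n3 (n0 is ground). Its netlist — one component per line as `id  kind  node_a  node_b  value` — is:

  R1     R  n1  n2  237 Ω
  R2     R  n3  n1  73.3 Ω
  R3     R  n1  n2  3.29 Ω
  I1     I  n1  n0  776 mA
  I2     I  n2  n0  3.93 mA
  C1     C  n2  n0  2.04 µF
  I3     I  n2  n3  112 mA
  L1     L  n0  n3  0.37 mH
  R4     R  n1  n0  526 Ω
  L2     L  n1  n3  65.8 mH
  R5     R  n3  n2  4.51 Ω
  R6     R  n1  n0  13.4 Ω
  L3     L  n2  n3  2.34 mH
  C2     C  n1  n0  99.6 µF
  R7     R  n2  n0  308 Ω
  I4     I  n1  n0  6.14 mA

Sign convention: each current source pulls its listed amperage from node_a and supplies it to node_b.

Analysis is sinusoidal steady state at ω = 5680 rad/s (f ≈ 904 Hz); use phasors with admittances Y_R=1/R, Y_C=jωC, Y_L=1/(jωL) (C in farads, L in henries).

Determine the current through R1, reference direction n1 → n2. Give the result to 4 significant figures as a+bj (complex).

0.001031+0.002402j A

Element admittances at ω=5680 rad/s:
  Y(R1) = 0.004219+0.000j S between n1,n2
  Y(R2) = 0.01364+0.000j S between n3,n1
  Y(R3) = 0.3040+0.000j S between n1,n2
  I1: injects 0.776 A into n0 (from n1)
  I2: injects 0.00393 A into n0 (from n2)
  Y(C1) = 0.000+0.01159j S between n2,n0
  I3: injects 0.112 A into n3 (from n2)
  Y(L1) = 0.000-0.4758j S between n0,n3
  Y(R4) = 0.001901+0.000j S between n1,n0
  Y(L2) = 0.000-0.002676j S between n1,n3
  Y(R5) = 0.2217+0.000j S between n3,n2
  Y(R6) = 0.07463+0.000j S between n1,n0
  Y(L3) = 0.000-0.07524j S between n2,n3
  Y(C2) = 0.000+0.5657j S between n1,n0
  Y(R7) = 0.003247+0.000j S between n2,n0
  I4: injects 0.00614 A into n0 (from n1)
Assemble and solve the 3×3 MNA system:
  V(n1)=-0.5369+1.446j  V(n2)=-0.7811+0.8767j  V(n3)=-0.4188+0.1804j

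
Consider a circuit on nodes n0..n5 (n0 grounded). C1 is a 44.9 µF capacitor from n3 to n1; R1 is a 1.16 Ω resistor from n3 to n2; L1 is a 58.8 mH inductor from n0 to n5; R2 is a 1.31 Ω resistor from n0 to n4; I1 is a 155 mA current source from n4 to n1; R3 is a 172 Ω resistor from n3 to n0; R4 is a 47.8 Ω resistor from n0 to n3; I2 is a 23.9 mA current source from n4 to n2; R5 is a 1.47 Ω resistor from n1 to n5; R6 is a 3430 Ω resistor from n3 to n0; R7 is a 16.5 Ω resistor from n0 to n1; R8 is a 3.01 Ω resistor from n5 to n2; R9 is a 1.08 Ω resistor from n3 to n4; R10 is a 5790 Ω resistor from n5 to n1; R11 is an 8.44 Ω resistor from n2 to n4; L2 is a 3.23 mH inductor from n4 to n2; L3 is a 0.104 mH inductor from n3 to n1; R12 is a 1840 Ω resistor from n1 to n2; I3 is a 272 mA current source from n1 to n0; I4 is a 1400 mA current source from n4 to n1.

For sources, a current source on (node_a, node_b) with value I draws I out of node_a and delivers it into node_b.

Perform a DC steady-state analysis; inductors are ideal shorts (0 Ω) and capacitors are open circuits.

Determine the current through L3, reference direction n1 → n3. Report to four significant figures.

1.120 A

Element admittances at DC:
  Y(C1) = 0.000 S between n3,n1
  Y(R1) = 0.8621 S between n3,n2
  L1: short n0↔n5 (DC inductor)
  Y(R2) = 0.7634 S between n0,n4
  I1: injects 0.155 A into n1 (from n4)
  Y(R3) = 0.005814 S between n3,n0
  Y(R4) = 0.02092 S between n0,n3
  I2: injects 0.0239 A into n2 (from n4)
  Y(R5) = 0.6803 S between n1,n5
  Y(R6) = 0.0002915 S between n3,n0
  Y(R7) = 0.06061 S between n0,n1
  Y(R8) = 0.3322 S between n5,n2
  Y(R9) = 0.9259 S between n3,n4
  Y(R10) = 0.0001727 S between n5,n1
  Y(R11) = 0.1185 S between n2,n4
  L2: short n4↔n2 (DC inductor)
  L3: short n3↔n1 (DC inductor)
  Y(R12) = 0.0005435 S between n1,n2
  I3: injects 0.272 A into n0 (from n1)
  I4: injects 1.4 A into n1 (from n4)
Assemble and solve the 8×8 MNA system:
  V(n1)=0.2202  V(n2)=-0.4026  V(n3)=0.2202  V(n4)=-0.4026  V(n5)=0.000
  i(L1)=-0.01605  i(L2)=-0.6949  i(L3)=-1.120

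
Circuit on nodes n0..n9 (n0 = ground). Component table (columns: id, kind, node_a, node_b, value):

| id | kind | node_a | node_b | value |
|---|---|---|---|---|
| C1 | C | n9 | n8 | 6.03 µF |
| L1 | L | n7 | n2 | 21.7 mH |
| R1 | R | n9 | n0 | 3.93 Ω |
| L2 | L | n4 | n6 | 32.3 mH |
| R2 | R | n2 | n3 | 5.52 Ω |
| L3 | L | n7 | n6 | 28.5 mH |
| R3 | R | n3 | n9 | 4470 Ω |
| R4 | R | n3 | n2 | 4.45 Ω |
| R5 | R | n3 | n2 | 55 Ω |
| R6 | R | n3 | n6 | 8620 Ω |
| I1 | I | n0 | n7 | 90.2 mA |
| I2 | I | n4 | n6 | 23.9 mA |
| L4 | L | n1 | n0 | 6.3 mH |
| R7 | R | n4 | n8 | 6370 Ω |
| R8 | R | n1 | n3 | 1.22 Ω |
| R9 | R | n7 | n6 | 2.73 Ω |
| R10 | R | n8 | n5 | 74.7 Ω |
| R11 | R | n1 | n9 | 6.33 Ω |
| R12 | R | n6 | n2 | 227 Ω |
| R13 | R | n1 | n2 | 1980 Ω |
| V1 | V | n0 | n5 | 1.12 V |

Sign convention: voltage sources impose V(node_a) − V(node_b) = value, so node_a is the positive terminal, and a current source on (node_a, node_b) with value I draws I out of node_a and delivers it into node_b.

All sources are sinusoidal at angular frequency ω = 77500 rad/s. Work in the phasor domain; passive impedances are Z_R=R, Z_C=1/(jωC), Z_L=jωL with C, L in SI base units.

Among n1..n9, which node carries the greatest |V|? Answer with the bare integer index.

4

Element admittances at ω=77500 rad/s:
  Y(C1) = 0.000+0.4673j S between n9,n8
  Y(L1) = 0.000-0.0005946j S between n7,n2
  Y(R1) = 0.2545+0.000j S between n9,n0
  Y(L2) = 0.000-0.0003995j S between n4,n6
  Y(R2) = 0.1812+0.000j S between n2,n3
  Y(L3) = 0.000-0.0004527j S between n7,n6
  Y(R3) = 0.0002237+0.000j S between n3,n9
  Y(R4) = 0.2247+0.000j S between n3,n2
  Y(R5) = 0.01818+0.000j S between n3,n2
  Y(R6) = 0.0001160+0.000j S between n3,n6
  I1: injects 0.0902 A into n7 (from n0)
  I2: injects 0.0239 A into n6 (from n4)
  Y(L4) = 0.000-0.002048j S between n1,n0
  Y(R7) = 0.0001570+0.000j S between n4,n8
  Y(R8) = 0.8197+0.000j S between n1,n3
  Y(R9) = 0.3663+0.000j S between n7,n6
  Y(R10) = 0.01339+0.000j S between n8,n5
  Y(R11) = 0.1580+0.000j S between n1,n9
  Y(R12) = 0.004405+0.000j S between n6,n2
  Y(R13) = 0.0005051+0.000j S between n1,n2
  V1: constraint V(n0)−V(n5) = 1.12
Assemble and solve the 10×10 MNA system:
  V(n1)=0.8516+0.06990j  V(n2)=1.169+0.09938j  V(n3)=0.9615+0.08036j  V(n4)=-0.9737-54.76j  V(n5)=-1.120+0.000j  V(n6)=20.56+4.584j  V(n7)=20.80+4.616j  V(n8)=0.2616+0.04450j  V(n9)=0.2812+0.004513j
  i(V1)=-0.01849-0.0005958j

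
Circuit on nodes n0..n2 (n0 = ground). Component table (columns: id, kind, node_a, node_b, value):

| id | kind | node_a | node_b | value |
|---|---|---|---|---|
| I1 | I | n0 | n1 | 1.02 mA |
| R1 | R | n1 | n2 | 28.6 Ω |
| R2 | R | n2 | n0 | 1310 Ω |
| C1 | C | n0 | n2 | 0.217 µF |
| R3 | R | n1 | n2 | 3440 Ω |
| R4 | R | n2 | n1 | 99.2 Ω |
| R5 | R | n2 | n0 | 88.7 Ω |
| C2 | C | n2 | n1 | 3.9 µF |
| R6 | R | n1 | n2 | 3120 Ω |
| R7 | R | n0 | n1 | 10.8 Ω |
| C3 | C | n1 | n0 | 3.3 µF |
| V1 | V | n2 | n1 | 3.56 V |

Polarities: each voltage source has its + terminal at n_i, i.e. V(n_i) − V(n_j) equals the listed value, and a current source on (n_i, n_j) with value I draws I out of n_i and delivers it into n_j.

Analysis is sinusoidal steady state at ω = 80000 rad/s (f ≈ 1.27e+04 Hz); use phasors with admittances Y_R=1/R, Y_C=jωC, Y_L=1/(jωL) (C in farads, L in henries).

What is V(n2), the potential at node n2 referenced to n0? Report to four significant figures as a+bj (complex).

Element admittances at ω=80000 rad/s:
  I1: injects 0.00102 A into n1 (from n0)
  Y(R1) = 0.03497+0.000j S between n1,n2
  Y(R2) = 0.0007634+0.000j S between n2,n0
  Y(C1) = 0.000+0.01736j S between n0,n2
  Y(R3) = 0.0002907+0.000j S between n1,n2
  Y(R4) = 0.01008+0.000j S between n2,n1
  Y(R5) = 0.01127+0.000j S between n2,n0
  Y(C2) = 0.000+0.3120j S between n2,n1
  Y(R6) = 0.0003205+0.000j S between n1,n2
  Y(R7) = 0.09259+0.000j S between n0,n1
  Y(C3) = 0.000+0.2640j S between n1,n0
  V1: constraint V(n2)−V(n1) = 3.56
Assemble and solve the 3×3 MNA system:
  V(n1)=-0.2415+0.05886j  V(n2)=3.318+0.05886j
  i(V1)=-0.2015-1.169j

3.318+0.05886j V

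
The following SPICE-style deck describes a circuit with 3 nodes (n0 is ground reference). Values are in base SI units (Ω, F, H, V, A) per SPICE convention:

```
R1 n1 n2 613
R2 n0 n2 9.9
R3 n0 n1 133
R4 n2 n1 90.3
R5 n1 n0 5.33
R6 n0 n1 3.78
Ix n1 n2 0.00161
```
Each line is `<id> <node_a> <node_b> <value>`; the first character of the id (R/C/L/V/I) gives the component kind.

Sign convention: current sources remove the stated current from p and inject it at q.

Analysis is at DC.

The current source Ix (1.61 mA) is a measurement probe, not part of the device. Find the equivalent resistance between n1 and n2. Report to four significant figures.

R_eq = 10.47 Ω

Apply KCL at each of the 2 non-ground nodes and solve the resulting linear system.
Node n1: branches {R1, R3, R4, R5, R6, Ix} → V_1 = -0.003037
Node n2: branches {R1, R2, R4, Ix} → V_2 = 0.01382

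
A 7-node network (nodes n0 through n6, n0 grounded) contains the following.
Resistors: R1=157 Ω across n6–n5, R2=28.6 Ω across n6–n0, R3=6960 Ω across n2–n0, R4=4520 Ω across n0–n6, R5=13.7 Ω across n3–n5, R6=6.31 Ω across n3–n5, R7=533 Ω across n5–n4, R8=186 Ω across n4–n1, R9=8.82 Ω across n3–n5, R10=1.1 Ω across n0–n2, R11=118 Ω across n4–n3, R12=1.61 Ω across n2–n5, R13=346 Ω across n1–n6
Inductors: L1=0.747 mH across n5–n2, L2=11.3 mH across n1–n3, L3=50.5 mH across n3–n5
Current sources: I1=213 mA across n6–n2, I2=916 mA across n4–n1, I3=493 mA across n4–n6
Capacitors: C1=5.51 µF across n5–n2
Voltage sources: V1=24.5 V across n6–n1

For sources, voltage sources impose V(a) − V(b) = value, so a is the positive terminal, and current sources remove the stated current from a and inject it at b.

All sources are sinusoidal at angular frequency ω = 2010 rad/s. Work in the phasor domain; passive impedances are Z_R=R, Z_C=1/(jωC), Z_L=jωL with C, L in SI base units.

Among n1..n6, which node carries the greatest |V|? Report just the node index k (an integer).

MNA unknowns: 6 node voltages V₁..V_6 plus 1 source current (V1)
R1: Y=0.006369+0.000j on G[6,5]
L1: Y=0.000-0.6660j on G[5,2]
R2: Y=0.03497+0.000j on G[6,0]
L2: Y=0.000-0.04403j on G[1,3]
R3: Y=0.0001437+0.000j on G[2,0]
L3: Y=0.000-0.009852j on G[3,5]
I1: z[6]−=0.213, z[2]+=0.213
R4: Y=0.0002212+0.000j on G[0,6]
R5: Y=0.07299+0.000j on G[3,5]
R6: Y=0.1585+0.000j on G[3,5]
R7: Y=0.001876+0.000j on G[5,4]
R8: Y=0.005376+0.000j on G[4,1]
R9: Y=0.1134+0.000j on G[3,5]
I2: z[4]−=0.916, z[1]+=0.916
R10: Y=0.9091+0.000j on G[0,2]
C1: Y=0.000+0.01108j on G[5,2]
R11: Y=0.008475+0.000j on G[4,3]
R12: Y=0.6211+0.000j on G[2,5]
R13: Y=0.002890+0.000j on G[1,6]
I3: z[4]−=0.493, z[6]+=0.493
V1: row V6−V1=24.5, i_V1 at 6,1
solve → V1=-5.724-1.940j, V2=-0.7266+0.07507j, V3=-3.856-0.4188j, V4=-93.80-0.9575j, V5=-1.448-0.5752j, V6=18.78-1.940j
aux → i_V1=-0.5803+0.07695j

4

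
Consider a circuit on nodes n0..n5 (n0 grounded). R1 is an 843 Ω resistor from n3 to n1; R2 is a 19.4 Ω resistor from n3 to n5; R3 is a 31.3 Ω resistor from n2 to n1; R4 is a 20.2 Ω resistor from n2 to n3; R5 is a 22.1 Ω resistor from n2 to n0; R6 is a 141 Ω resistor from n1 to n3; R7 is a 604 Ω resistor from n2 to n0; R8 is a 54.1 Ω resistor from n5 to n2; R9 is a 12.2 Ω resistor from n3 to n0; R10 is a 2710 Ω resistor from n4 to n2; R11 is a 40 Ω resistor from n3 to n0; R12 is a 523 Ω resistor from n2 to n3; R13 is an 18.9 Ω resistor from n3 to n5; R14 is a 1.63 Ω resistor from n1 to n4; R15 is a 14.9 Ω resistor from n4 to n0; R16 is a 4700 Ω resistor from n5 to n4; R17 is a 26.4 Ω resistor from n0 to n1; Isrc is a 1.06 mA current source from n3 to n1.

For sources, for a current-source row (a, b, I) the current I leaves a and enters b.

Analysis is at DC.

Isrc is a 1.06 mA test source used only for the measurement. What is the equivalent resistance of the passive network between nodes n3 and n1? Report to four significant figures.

R_eq = 12.17 Ω

MNA unknowns: 5 node voltages V₁..V_5
R1: Y=0.001186 on G[3,1]
R2: Y=0.05155 on G[3,5]
R3: Y=0.03195 on G[2,1]
R4: Y=0.04950 on G[2,3]
R5: Y=0.04525 on G[2,0]
R6: Y=0.007092 on G[1,3]
R7: Y=0.001656 on G[2,0]
R8: Y=0.01848 on G[5,2]
R9: Y=0.08197 on G[3,0]
R10: Y=0.0003690 on G[4,2]
R11: Y=0.02500 on G[3,0]
R12: Y=0.001912 on G[2,3]
R13: Y=0.05291 on G[3,5]
R14: Y=0.6135 on G[1,4]
R15: Y=0.06711 on G[4,0]
R16: Y=0.0002128 on G[5,4]
R17: Y=0.03788 on G[0,1]
Isrc: z[3]−=0.00106, z[1]+=0.00106
solve → V1=0.006992, V2=-0.001167, V3=-0.005913, V4=0.006295, V5=-0.005180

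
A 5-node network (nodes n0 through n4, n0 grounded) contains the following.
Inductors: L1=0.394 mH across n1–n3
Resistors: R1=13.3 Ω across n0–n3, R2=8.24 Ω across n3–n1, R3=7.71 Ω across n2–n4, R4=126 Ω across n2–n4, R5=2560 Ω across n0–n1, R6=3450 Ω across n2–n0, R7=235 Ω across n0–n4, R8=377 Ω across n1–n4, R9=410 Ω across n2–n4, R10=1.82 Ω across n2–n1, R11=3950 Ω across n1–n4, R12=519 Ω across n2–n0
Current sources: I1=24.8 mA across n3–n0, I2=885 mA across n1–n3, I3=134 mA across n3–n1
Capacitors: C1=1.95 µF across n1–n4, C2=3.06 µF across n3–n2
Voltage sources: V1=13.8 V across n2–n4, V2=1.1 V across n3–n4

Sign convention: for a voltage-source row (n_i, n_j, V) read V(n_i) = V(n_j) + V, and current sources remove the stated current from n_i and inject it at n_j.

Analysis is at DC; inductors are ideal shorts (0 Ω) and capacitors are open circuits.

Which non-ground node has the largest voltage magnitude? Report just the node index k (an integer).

2

Element admittances at DC:
  L1: short n1↔n3 (DC inductor)
  Y(R1) = 0.07519 S between n0,n3
  I1: injects 0.0248 A into n0 (from n3)
  I2: injects 0.885 A into n3 (from n1)
  Y(R2) = 0.1214 S between n3,n1
  Y(R3) = 0.1297 S between n2,n4
  Y(R4) = 0.007937 S between n2,n4
  Y(R5) = 0.0003906 S between n0,n1
  Y(C1) = 0.000 S between n1,n4
  Y(C2) = 0.000 S between n3,n2
  Y(R6) = 0.0002899 S between n2,n0
  Y(R7) = 0.004255 S between n0,n4
  Y(R8) = 0.002653 S between n1,n4
  I3: injects 0.134 A into n1 (from n3)
  Y(R9) = 0.002439 S between n2,n4
  Y(R10) = 0.5495 S between n2,n1
  Y(R11) = 0.0002532 S between n1,n4
  Y(R12) = 0.001927 S between n2,n0
  V1: constraint V(n2)−V(n4) = 13.8
  V2: constraint V(n3)−V(n4) = 1.1
Assemble and solve the 7×7 MNA system:
  V(n1)=-0.5883  V(n2)=12.11  V(n3)=-0.5883  V(n4)=-1.688
  i(L1)=6.224  i(V1)=-8.938  i(V2)=6.994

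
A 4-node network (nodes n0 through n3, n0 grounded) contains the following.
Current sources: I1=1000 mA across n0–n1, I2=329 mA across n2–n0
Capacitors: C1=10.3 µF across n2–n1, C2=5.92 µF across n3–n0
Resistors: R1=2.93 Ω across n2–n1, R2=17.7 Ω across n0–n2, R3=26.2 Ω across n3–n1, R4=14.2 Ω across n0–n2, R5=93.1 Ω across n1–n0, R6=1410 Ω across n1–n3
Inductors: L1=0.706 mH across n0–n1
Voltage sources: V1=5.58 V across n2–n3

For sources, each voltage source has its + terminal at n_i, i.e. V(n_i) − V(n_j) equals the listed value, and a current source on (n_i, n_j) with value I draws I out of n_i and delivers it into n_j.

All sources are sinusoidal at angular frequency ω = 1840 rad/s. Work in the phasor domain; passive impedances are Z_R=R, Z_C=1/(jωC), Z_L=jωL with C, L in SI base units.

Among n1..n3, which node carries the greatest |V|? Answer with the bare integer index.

Element admittances at ω=1840 rad/s:
  I1: injects 1 A into n1 (from n0)
  Y(C1) = 0.000+0.01895j S between n2,n1
  Y(R1) = 0.3413+0.000j S between n2,n1
  Y(R2) = 0.05650+0.000j S between n0,n2
  Y(R3) = 0.03817+0.000j S between n3,n1
  Y(R4) = 0.07042+0.000j S between n0,n2
  Y(R5) = 0.01074+0.000j S between n1,n0
  Y(C2) = 0.000+0.01089j S between n3,n0
  Y(L1) = 0.000-0.7698j S between n0,n1
  Y(R6) = 0.0007092+0.000j S between n1,n3
  I2: injects 0.329 A into n0 (from n2)
  V1: constraint V(n2)−V(n3) = 5.58
Assemble and solve the 4×4 MNA system:
  V(n1)=0.06545+0.9083j  V(n2)=-0.1580+0.8126j  V(n3)=-5.738+0.8126j
  i(V1)=-0.2345-0.06622j

3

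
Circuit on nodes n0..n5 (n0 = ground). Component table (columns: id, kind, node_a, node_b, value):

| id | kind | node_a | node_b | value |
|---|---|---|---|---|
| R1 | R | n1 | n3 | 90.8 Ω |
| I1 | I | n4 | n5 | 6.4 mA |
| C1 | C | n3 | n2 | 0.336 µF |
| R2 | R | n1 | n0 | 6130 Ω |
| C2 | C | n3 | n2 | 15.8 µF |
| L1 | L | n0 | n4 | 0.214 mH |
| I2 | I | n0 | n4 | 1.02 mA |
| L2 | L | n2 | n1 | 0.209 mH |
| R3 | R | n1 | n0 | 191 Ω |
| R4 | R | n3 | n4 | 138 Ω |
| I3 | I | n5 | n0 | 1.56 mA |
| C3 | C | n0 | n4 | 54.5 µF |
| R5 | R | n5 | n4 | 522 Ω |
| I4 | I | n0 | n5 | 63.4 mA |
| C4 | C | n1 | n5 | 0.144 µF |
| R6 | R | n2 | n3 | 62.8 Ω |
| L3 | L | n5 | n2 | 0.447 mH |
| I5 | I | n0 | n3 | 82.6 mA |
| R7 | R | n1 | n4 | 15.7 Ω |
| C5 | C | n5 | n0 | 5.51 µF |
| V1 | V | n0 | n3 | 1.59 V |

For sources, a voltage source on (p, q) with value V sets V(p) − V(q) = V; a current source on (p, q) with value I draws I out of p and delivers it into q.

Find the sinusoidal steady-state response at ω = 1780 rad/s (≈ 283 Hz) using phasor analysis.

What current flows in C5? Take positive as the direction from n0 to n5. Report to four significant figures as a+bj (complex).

-0.004396-0.0008752j A

Apply KCL at each of the 5 non-ground nodes and solve the resulting linear system.
Node n1: branches {R1, R2, L2, R3, C4, R7} → V_1 = 0.07422-0.5073j
Node n2: branches {C1, C2, L2, R6, L3} → V_2 = 0.08921-0.4989j
Node n3: branches {R1, C1, C2, R4, R6, I5, V1} → V_3 = -1.590+0.000j
Node n4: branches {I1, L1, I2, R4, C3, R5, R7} → V_4 = 0.01297-0.005122j
Node n5: branches {I1, I3, R5, I4, C4, L3, C5} → V_5 = 0.08924-0.4482j
Source currents: i(V1)=-0.1536-0.03466j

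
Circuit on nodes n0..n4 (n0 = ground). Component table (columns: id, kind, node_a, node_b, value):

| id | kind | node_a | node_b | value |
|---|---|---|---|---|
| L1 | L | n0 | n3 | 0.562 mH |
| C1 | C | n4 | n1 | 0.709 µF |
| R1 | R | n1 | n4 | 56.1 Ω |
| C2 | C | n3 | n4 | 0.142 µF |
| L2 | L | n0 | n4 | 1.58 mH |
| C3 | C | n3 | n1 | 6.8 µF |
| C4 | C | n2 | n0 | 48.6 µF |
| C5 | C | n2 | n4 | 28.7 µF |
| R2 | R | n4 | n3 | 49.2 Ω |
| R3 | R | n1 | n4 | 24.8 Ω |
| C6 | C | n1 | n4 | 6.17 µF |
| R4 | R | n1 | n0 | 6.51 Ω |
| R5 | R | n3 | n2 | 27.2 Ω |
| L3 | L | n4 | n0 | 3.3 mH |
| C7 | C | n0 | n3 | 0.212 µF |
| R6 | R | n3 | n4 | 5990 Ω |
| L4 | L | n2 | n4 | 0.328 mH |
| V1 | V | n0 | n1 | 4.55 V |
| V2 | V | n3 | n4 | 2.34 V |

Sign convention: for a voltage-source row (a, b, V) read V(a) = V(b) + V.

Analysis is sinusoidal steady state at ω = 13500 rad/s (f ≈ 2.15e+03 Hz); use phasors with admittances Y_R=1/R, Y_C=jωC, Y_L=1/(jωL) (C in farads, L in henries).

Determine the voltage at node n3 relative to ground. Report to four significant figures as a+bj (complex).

MNA unknowns: 4 node voltages V₁..V_4 plus 2 source currents (V1, V2)
L1: Y=0.000-0.1318j on G[0,3]
C1: Y=0.000+0.009572j on G[4,1]
R1: Y=0.01783+0.000j on G[1,4]
C2: Y=0.000+0.001917j on G[3,4]
L2: Y=0.000-0.04688j on G[0,4]
C3: Y=0.000+0.09180j on G[3,1]
C4: Y=0.000+0.6561j on G[2,0]
C5: Y=0.000+0.3875j on G[2,4]
R2: Y=0.02033+0.000j on G[4,3]
R3: Y=0.04032+0.000j on G[1,4]
C6: Y=0.000+0.08330j on G[1,4]
R4: Y=0.1536+0.000j on G[1,0]
R5: Y=0.03676+0.000j on G[3,2]
L3: Y=0.000-0.02245j on G[4,0]
C7: Y=0.000+0.002862j on G[0,3]
R6: Y=0.0001669+0.000j on G[3,4]
L4: Y=0.000-0.2258j on G[2,4]
V1: row V0−V1=4.55, i_V1 at 0,1
V2: row V3−V4=2.34, i_V2 at 3,4
solve → V1=-4.550+0.000j, V2=-1.167-0.1231j, V3=-3.338-1.117j, V4=-5.678-1.117j
aux → i_V1=-0.8396+0.05847j, i_V2=0.07336-0.5096j

-3.338-1.117j V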